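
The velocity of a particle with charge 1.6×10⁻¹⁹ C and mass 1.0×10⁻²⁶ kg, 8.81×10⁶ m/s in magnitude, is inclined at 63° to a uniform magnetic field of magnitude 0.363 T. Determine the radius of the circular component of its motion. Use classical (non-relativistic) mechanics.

v⊥ = v sinθ = 8.81×10⁶·sin63° ≈ 7.850×10⁶ m/s.
r = m v⊥/(|q|B) = (1.0×10⁻²⁶)(7.850×10⁶)/((1.6×10⁻¹⁹)(0.363)) ≈ 1.35 m.

r ≈ 1.35 m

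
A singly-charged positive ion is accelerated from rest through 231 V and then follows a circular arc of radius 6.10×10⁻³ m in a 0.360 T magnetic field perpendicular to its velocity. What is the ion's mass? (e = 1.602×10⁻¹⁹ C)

Combine |q|V = ½mv² and r = mv/(|q|B): eliminate v to get m = qB²r²/(2V).
m = (1.602×10⁻¹⁹)(0.360)²(6.10×10⁻³)²/(2·231) ≈ 1.67×10⁻²⁷ kg.

m ≈ 1.67×10⁻²⁷ kg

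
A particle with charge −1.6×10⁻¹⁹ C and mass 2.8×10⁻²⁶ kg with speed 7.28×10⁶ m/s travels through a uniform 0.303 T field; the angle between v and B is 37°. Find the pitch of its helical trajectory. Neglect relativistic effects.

p ≈ 21.1 m

v∥ = v cosθ = 7.28×10⁶·cos37° ≈ 5.814×10⁶ m/s.
T = 2πm/(|q|B) = 2π(2.8×10⁻²⁶)/((1.6×10⁻¹⁹)(0.303)) ≈ 3.629×10⁻⁶ s.
pitch = v∥ T = (5.814×10⁶)(3.629×10⁻⁶) ≈ 21.1 m.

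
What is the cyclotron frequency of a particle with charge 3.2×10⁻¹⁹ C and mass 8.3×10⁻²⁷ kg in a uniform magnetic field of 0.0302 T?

f ≈ 1.85×10⁵ Hz

f = |q|B/(2πm).
f = (3.2×10⁻¹⁹)(0.0302)/(2π·8.3×10⁻²⁷) ≈ 1.85×10⁵ Hz.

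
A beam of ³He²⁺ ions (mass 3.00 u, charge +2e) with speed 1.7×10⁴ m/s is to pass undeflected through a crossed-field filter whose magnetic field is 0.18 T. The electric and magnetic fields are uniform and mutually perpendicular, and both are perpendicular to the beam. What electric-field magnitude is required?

For straight-line motion qE = qvB, so E = vB.
E = 1.7×10⁴ × 0.18 = 3100 V/m.

E = 3100 V/m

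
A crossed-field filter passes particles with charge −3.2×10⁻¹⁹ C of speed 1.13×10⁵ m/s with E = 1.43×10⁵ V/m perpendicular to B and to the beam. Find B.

Balance of forces in the selector: qE = qvB ⇒ B = E/v.
B = 1.43×10⁵/1.13×10⁵ = 1.27 T.

B = 1.27 T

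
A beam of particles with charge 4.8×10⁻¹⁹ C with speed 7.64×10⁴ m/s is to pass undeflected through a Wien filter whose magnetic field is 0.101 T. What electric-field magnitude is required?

For straight-line motion qE = qvB, so E = vB.
E = 7.64×10⁴ × 0.101 = 7720 V/m.

E = 7720 V/m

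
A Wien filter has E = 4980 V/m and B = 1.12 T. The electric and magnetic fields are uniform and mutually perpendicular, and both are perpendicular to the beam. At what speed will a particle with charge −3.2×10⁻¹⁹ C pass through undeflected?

Straight-line motion ⇒ electric and magnetic forces cancel, so E = vB.
v = E/B = 4980/1.12 = 4450 m/s.

v = 4450 m/s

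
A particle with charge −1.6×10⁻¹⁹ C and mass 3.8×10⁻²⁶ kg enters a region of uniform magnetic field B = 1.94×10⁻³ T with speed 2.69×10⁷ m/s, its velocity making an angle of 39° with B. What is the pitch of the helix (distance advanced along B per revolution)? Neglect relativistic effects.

p ≈ 1.61×10⁴ m

v∥ = v cosθ = 2.69×10⁷·cos39° ≈ 2.091×10⁷ m/s.
T = 2πm/(|q|B) = 2π(3.8×10⁻²⁶)/((1.6×10⁻¹⁹)(1.94×10⁻³)) ≈ 7.692×10⁻⁴ s.
pitch = v∥ T = (2.091×10⁷)(7.692×10⁻⁴) ≈ 1.61×10⁴ m.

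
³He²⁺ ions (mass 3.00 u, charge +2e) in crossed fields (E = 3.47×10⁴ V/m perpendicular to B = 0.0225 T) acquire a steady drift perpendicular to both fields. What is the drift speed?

v_d ≈ 1.54×10⁶ m/s

In crossed fields the guiding centre drifts at v_d = |E×B|/B² = E/B, independent of charge and mass.
v_d = 3.47×10⁴/0.0225 = 1.54×10⁶ m/s.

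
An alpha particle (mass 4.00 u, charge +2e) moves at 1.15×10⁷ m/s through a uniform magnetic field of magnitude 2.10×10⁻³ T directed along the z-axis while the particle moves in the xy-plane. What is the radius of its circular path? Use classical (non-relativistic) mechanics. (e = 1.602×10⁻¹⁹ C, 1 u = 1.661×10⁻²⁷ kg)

r ≈ 114 m

The magnetic force provides the centripetal force: |q|vB = mv²/r.
r = mv/(|q|B) = (6.644×10⁻²⁷)(1.15×10⁷)/((3.204×10⁻¹⁹)(2.10×10⁻³)) ≈ 114 m.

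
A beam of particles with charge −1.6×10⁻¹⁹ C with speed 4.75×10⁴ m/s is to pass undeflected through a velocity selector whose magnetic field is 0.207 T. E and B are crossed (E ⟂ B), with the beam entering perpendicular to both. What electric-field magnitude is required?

For straight-line motion qE = qvB, so E = vB.
E = 4.75×10⁴ × 0.207 = 9830 V/m.

E = 9830 V/m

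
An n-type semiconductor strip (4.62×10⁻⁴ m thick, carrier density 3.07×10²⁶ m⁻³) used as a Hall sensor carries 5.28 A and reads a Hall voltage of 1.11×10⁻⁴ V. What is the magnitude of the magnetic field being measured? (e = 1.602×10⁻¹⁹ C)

B ≈ 0.478 T

From V_H = IB/(n e t), B = V_H n e t / I.
B = (1.11×10⁻⁴)(3.07×10²⁶)(1.602×10⁻¹⁹)(4.62×10⁻⁴)/5.28 ≈ 0.478 T.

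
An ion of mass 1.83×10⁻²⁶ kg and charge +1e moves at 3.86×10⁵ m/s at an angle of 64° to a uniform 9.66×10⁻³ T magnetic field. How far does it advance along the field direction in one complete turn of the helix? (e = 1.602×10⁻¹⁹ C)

p ≈ 12.6 m

v∥ = v cosθ = 3.86×10⁵·cos64° ≈ 1.692×10⁵ m/s.
T = 2πm/(|q|B) = 2π(1.83×10⁻²⁶)/((1.602×10⁻¹⁹)(9.66×10⁻³)) ≈ 7.430×10⁻⁵ s.
pitch = v∥ T = (1.692×10⁵)(7.430×10⁻⁵) ≈ 12.6 m.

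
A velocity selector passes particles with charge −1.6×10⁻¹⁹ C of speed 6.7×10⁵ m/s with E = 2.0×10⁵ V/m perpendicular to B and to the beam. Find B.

B = 0.30 T

Balance of forces in the selector: qE = qvB ⇒ B = E/v.
B = 2.0×10⁵/6.7×10⁵ = 0.30 T.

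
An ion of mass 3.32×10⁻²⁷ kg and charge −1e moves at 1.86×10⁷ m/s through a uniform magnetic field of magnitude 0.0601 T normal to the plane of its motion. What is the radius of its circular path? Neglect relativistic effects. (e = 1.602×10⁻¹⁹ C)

The magnetic force provides the centripetal force: |q|vB = mv²/r.
r = mv/(|q|B) = (3.32×10⁻²⁷)(1.86×10⁷)/((1.602×10⁻¹⁹)(0.0601)) ≈ 6.41 m.

r ≈ 6.41 m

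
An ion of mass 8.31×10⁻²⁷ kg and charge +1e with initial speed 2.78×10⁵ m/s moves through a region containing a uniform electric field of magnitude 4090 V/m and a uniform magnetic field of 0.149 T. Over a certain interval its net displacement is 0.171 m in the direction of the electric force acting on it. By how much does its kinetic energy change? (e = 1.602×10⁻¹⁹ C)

ΔKE ≈ 1.12×10⁻¹⁶ J

The magnetic force is always ⟂ v and does no work; only the electric force changes KE.
ΔKE = F_E · d = |q|E d = (1.602×10⁻¹⁹)(4090)(0.171) ≈ 1.12×10⁻¹⁶ J.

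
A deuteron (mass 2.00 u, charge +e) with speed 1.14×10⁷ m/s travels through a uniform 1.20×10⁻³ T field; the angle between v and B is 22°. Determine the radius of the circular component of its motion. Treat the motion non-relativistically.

v⊥ = v sinθ = 1.14×10⁷·sin22° ≈ 4.271×10⁶ m/s.
r = m v⊥/(|q|B) = (3.322×10⁻²⁷)(4.271×10⁶)/((1.602×10⁻¹⁹)(1.20×10⁻³)) ≈ 73.8 m.

r ≈ 73.8 m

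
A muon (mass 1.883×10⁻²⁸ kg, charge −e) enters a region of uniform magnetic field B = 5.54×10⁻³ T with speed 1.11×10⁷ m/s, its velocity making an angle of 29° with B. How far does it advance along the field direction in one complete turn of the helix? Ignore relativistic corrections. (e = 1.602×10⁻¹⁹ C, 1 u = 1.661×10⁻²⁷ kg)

v∥ = v cosθ = 1.11×10⁷·cos29° ≈ 9.708×10⁶ m/s.
T = 2πm/(|q|B) = 2π(1.883×10⁻²⁸)/((1.602×10⁻¹⁹)(5.54×10⁻³)) ≈ 1.333×10⁻⁶ s.
pitch = v∥ T = (9.708×10⁶)(1.333×10⁻⁶) ≈ 12.9 m.

p ≈ 12.9 m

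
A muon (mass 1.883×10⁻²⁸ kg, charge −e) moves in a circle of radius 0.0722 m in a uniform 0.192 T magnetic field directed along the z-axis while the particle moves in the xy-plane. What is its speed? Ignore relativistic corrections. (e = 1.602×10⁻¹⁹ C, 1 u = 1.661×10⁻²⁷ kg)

From |q|vB = mv²/r, v = |q|Br/m.
v = (1.602×10⁻¹⁹)(0.192)(0.0722)/1.883×10⁻²⁸ ≈ 1.18×10⁷ m/s.

v ≈ 1.18×10⁷ m/s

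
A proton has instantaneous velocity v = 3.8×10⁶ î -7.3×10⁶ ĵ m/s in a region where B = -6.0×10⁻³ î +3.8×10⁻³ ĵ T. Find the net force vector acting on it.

F ≈ (0, 0, -4.70×10⁻¹⁵) N

v×B = (0, 0, -2.94×10⁴) N/C.
F = q v×B = (1.602×10⁻¹⁹ C)·(0, 0, -2.94×10⁴) = (0, 0, -4.70×10⁻¹⁵) N.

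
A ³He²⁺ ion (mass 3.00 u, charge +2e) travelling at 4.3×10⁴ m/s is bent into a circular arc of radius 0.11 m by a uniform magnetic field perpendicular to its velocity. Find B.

From |q|vB = mv²/r, B = mv/(|q|r).
B = (4.983×10⁻²⁷)(4.3×10⁴)/((3.204×10⁻¹⁹)(0.11)) ≈ 6.1×10⁻³ T.

B ≈ 6.1×10⁻³ T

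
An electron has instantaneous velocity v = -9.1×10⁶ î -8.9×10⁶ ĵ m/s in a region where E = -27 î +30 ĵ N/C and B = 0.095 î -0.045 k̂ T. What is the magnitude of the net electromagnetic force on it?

v×B = (4.00×10⁵, -4.10×10⁵, 8.46×10⁵) N/C.
E + v×B = (4.00×10⁵, -4.09×10⁵, 8.46×10⁵) N/C.
F = q(E + v×B) = (−1.602×10⁻¹⁹ C)·(4.00×10⁵, -4.09×10⁵, 8.46×10⁵) = (-6.42×10⁻¹⁴, 6.56×10⁻¹⁴, -1.35×10⁻¹³) N.
|F| = 1.64×10⁻¹³ N.

|F| ≈ 1.64×10⁻¹³ N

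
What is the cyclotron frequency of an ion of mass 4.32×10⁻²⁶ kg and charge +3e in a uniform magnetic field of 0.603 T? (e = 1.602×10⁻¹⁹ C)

f = |q|B/(2πm).
f = (4.806×10⁻¹⁹)(0.603)/(2π·4.32×10⁻²⁶) ≈ 1.07×10⁶ Hz.

f ≈ 1.07×10⁶ Hz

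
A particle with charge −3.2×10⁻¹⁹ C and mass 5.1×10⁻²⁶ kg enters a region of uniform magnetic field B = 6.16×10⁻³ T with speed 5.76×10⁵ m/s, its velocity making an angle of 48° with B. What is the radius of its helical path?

v⊥ = v sinθ = 5.76×10⁵·sin48° ≈ 4.281×10⁵ m/s.
r = m v⊥/(|q|B) = (5.1×10⁻²⁶)(4.281×10⁵)/((3.2×10⁻¹⁹)(6.16×10⁻³)) ≈ 11.1 m.

r ≈ 11.1 m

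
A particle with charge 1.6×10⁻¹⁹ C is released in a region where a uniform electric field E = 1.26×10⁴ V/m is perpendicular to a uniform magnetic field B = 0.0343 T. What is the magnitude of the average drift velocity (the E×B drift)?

The E×B drift speed is v_d = E/B.
v_d = 1.26×10⁴/0.0343 = 3.67×10⁵ m/s.

v_d ≈ 3.67×10⁵ m/s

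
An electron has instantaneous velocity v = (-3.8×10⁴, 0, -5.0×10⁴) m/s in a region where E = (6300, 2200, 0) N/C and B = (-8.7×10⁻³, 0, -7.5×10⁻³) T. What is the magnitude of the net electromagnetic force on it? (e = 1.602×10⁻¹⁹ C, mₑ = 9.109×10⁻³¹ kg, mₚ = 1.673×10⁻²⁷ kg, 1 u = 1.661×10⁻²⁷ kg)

|F| ≈ 1.08×10⁻¹⁵ N

v×B = (0, 150, 0) N/C.
E + v×B = (6300, 2350, 0) N/C.
F = q(E + v×B) = (−1.602×10⁻¹⁹ C)·(6300, 2350, 0) = (-1.01×10⁻¹⁵, -3.76×10⁻¹⁶, 0) N.
|F| = 1.08×10⁻¹⁵ N.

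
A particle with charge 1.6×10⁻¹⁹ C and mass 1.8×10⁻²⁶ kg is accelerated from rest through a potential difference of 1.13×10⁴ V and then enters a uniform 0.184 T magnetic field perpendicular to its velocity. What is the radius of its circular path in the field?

Acceleration: |q|V = ½mv² ⇒ v = √(2|q|V/m) = √(2·1.6×10⁻¹⁹·1.13×10⁴/1.8×10⁻²⁶) ≈ 4.482×10⁵ m/s.
In the field: r = mv/(|q|B) = (1.8×10⁻²⁶)(4.482×10⁵)/((1.6×10⁻¹⁹)(0.184)) ≈ 0.274 m.

r ≈ 0.274 m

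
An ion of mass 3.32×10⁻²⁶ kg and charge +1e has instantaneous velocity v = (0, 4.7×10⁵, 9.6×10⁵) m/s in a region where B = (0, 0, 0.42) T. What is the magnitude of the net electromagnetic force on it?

|F| ≈ 3.16×10⁻¹⁴ N

v×B = (1.97×10⁵, 0, 0) N/C.
F = q v×B = (1.602×10⁻¹⁹ C)·(1.97×10⁵, 0, 0) = (3.16×10⁻¹⁴, 0, 0) N.
|F| = 3.16×10⁻¹⁴ N.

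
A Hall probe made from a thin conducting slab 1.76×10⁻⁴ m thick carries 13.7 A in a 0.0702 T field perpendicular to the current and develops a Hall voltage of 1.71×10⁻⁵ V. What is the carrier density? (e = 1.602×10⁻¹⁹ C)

From V_H = IB/(n e t), n = IB/(V_H e t).
n = (13.7)(0.0702)/((1.71×10⁻⁵)(1.602×10⁻¹⁹)(1.76×10⁻⁴)) ≈ 1.99×10²⁷ m⁻³.

n ≈ 1.99×10²⁷ m⁻³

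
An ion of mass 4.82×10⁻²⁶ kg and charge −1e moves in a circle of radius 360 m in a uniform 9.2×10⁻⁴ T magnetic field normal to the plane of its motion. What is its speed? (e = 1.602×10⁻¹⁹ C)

From |q|vB = mv²/r, v = |q|Br/m.
v = (1.602×10⁻¹⁹)(9.2×10⁻⁴)(360)/4.82×10⁻²⁶ ≈ 1.1×10⁶ m/s.

v ≈ 1.1×10⁶ m/s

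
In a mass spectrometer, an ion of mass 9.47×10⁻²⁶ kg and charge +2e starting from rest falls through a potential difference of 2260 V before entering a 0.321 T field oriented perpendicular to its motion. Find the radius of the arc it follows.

Acceleration: |q|V = ½mv² ⇒ v = √(2|q|V/m) = √(2·3.204×10⁻¹⁹·2260/9.47×10⁻²⁶) ≈ 1.237×10⁵ m/s.
In the field: r = mv/(|q|B) = (9.47×10⁻²⁶)(1.237×10⁵)/((3.204×10⁻¹⁹)(0.321)) ≈ 0.114 m.

r ≈ 0.114 m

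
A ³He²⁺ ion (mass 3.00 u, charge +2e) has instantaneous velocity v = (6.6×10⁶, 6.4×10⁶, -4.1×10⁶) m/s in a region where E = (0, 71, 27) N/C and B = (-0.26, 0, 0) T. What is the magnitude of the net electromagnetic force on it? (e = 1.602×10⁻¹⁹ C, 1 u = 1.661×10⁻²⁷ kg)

|F| ≈ 6.33×10⁻¹³ N

v×B = (0, 1.07×10⁶, 1.66×10⁶) N/C.
E + v×B = (0, 1.07×10⁶, 1.66×10⁶) N/C.
F = q(E + v×B) = (3.204×10⁻¹⁹ C)·(0, 1.07×10⁶, 1.66×10⁶) = (0, 3.42×10⁻¹³, 5.33×10⁻¹³) N.
|F| = 6.33×10⁻¹³ N.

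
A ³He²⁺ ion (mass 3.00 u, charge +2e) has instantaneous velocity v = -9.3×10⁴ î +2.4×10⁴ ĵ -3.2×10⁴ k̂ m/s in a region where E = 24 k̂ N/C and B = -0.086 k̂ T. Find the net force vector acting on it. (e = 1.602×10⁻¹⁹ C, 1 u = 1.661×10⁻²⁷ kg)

v×B = (-2060, -8000, 0) N/C.
E + v×B = (-2060, -8000, 24.0) N/C.
F = q(E + v×B) = (3.204×10⁻¹⁹ C)·(-2060, -8000, 24.0) = (-6.61×10⁻¹⁶, -2.56×10⁻¹⁵, 7.69×10⁻¹⁸) N.

F ≈ (-6.61×10⁻¹⁶, -2.56×10⁻¹⁵, 7.69×10⁻¹⁸) N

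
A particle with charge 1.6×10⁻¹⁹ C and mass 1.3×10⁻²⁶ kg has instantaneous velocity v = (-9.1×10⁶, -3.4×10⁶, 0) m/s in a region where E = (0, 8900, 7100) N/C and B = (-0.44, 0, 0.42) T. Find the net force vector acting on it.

F ≈ (-2.28×10⁻¹³, 6.13×10⁻¹³, -2.38×10⁻¹³) N

v×B = (-1.43×10⁶, 3.82×10⁶, -1.50×10⁶) N/C.
E + v×B = (-1.43×10⁶, 3.83×10⁶, -1.49×10⁶) N/C.
F = q(E + v×B) = (1.6×10⁻¹⁹ C)·(-1.43×10⁶, 3.83×10⁶, -1.49×10⁶) = (-2.28×10⁻¹³, 6.13×10⁻¹³, -2.38×10⁻¹³) N.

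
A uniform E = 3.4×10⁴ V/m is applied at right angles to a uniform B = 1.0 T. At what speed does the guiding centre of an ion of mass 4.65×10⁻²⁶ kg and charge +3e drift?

The E×B drift speed is v_d = E/B.
v_d = 3.4×10⁴/1.0 = 3.4×10⁴ m/s.

v_d ≈ 3.4×10⁴ m/s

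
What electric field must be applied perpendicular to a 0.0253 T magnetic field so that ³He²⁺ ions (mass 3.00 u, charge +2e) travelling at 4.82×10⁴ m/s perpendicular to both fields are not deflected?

For straight-line motion qE = qvB, so E = vB.
E = 4.82×10⁴ × 0.0253 = 1220 V/m.

E = 1220 V/m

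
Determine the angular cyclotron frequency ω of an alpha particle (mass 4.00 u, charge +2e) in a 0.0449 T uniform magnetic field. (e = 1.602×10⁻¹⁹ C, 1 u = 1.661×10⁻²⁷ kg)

ω ≈ 2.17×10⁶ rad/s

ω = |q|B/m.
ω = (3.204×10⁻¹⁹)(0.0449)/6.644×10⁻²⁷ ≈ 2.17×10⁶ rad/s.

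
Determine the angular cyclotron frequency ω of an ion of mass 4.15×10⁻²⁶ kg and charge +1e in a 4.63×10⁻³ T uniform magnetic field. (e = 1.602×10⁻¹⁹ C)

ω = |q|B/m.
ω = (1.602×10⁻¹⁹)(4.63×10⁻³)/4.15×10⁻²⁶ ≈ 1.79×10⁴ rad/s.

ω ≈ 1.79×10⁴ rad/s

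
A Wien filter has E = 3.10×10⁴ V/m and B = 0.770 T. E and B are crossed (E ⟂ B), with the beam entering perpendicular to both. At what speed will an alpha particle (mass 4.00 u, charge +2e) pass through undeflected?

v = 4.03×10⁴ m/s

For undeflected motion the electric and magnetic forces balance: qE = qvB.
v = E/B = 3.10×10⁴/0.770 = 4.03×10⁴ m/s.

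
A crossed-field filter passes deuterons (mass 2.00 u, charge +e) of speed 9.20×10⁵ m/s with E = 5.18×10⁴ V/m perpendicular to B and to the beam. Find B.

Balance of forces in the selector: qE = qvB ⇒ B = E/v.
B = 5.18×10⁴/9.20×10⁵ = 0.0563 T.

B = 0.0563 T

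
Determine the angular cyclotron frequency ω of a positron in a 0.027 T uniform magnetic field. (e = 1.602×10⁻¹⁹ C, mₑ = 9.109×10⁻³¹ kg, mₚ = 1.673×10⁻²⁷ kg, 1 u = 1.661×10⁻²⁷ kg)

ω = |q|B/m.
ω = (1.602×10⁻¹⁹)(0.027)/9.109×10⁻³¹ ≈ 4.7×10⁹ rad/s.

ω ≈ 4.7×10⁹ rad/s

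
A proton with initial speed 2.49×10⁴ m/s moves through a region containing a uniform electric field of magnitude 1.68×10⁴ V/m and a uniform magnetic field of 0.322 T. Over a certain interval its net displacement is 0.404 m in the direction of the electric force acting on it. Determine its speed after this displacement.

v_f ≈ 1.14×10⁶ m/s

B does no work; ΔKE = |q|E d.
½mv_f² = ½mv₀² + |q|Ed = ½(1.673×10⁻²⁷)(2.49×10⁴)² + (1.602×10⁻¹⁹)(1.68×10⁴)(0.404) ≈ 5.186×10⁻¹⁹ J + 1.087×10⁻¹⁵ J ≈ 1.088×10⁻¹⁵ J.
v_f = √(2·1.088×10⁻¹⁵/1.673×10⁻²⁷) ≈ 1.14×10⁶ m/s.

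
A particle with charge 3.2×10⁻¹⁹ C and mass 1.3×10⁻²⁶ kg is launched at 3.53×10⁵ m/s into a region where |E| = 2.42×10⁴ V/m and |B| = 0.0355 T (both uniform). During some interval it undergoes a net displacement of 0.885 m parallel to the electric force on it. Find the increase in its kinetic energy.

ΔKE ≈ 6.85×10⁻¹⁵ J

The magnetic force is always ⟂ v and does no work; only the electric force changes KE.
ΔKE = F_E · d = |q|E d = (3.2×10⁻¹⁹)(2.42×10⁴)(0.885) ≈ 6.85×10⁻¹⁵ J.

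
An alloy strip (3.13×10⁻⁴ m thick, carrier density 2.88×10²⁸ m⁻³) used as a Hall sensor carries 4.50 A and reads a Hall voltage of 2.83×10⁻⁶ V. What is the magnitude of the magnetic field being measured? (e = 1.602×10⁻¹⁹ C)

B ≈ 0.908 T

From V_H = IB/(n e t), B = V_H n e t / I.
B = (2.83×10⁻⁶)(2.88×10²⁸)(1.602×10⁻¹⁹)(3.13×10⁻⁴)/4.50 ≈ 0.908 T.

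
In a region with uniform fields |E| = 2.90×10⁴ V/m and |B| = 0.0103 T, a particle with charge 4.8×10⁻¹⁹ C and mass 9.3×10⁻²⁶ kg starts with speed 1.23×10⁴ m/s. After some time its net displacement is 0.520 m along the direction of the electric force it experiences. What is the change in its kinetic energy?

The magnetic force is always ⟂ v and does no work; only the electric force changes KE.
ΔKE = F_E · d = |q|E d = (4.8×10⁻¹⁹)(2.90×10⁴)(0.520) ≈ 7.24×10⁻¹⁵ J.

ΔKE ≈ 7.24×10⁻¹⁵ J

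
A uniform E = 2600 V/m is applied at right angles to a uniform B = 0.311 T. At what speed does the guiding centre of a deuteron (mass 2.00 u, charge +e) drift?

v_d ≈ 8360 m/s

The steady drift has the magnetic force balancing the electric force, so v_d = E/B.
v_d = 2600/0.311 = 8360 m/s.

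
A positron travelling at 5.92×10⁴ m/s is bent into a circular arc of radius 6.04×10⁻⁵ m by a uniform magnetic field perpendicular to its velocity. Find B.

From |q|vB = mv²/r, B = mv/(|q|r).
B = (9.109×10⁻³¹)(5.92×10⁴)/((1.602×10⁻¹⁹)(6.04×10⁻⁵)) ≈ 5.57×10⁻³ T.

B ≈ 5.57×10⁻³ T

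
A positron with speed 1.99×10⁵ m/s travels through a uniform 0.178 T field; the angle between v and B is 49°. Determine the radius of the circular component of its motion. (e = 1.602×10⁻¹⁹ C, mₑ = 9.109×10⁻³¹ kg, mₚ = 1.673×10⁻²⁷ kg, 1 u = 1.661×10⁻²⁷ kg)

r ≈ 4.80×10⁻⁶ m

v⊥ = v sinθ = 1.99×10⁵·sin49° ≈ 1.502×10⁵ m/s.
r = m v⊥/(|q|B) = (9.109×10⁻³¹)(1.502×10⁵)/((1.602×10⁻¹⁹)(0.178)) ≈ 4.80×10⁻⁶ m.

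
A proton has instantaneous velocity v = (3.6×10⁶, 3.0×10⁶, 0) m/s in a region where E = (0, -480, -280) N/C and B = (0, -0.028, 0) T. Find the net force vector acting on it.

F ≈ (0, -7.69×10⁻¹⁷, -1.62×10⁻¹⁴) N

v×B = (0, 0, -1.01×10⁵) N/C.
E + v×B = (0, -480, -1.01×10⁵) N/C.
F = q(E + v×B) = (1.602×10⁻¹⁹ C)·(0, -480, -1.01×10⁵) = (0, -7.69×10⁻¹⁷, -1.62×10⁻¹⁴) N.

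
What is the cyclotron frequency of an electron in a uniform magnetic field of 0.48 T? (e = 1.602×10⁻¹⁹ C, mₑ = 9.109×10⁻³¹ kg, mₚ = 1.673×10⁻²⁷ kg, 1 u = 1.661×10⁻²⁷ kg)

f ≈ 1.3×10¹⁰ Hz

f = |q|B/(2πm).
f = (1.602×10⁻¹⁹)(0.48)/(2π·9.109×10⁻³¹) ≈ 1.3×10¹⁰ Hz.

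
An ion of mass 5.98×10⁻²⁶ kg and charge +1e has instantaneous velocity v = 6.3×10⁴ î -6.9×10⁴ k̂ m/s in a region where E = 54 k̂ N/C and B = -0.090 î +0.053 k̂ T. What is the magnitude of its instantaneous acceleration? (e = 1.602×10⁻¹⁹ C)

|a| ≈ 7.69×10⁹ m/s²

v×B = (0, 2870, 0) N/C.
E + v×B = (0, 2870, 54.0) N/C.
F = q(E + v×B) = (1.602×10⁻¹⁹ C)·(0, 2870, 54.0) = (0, 4.60×10⁻¹⁶, 8.65×10⁻¹⁸) N.
|a| = |F|/m = 4.600×10⁻¹⁶/5.98×10⁻²⁶ ≈ 7.69×10⁹ m/s².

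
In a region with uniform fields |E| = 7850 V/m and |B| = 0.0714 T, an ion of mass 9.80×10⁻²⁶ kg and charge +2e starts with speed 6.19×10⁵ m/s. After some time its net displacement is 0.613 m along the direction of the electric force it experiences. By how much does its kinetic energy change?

The magnetic force is always ⟂ v and does no work; only the electric force changes KE.
ΔKE = F_E · d = |q|E d = (3.204×10⁻¹⁹)(7850)(0.613) ≈ 1.54×10⁻¹⁵ J.

ΔKE ≈ 1.54×10⁻¹⁵ J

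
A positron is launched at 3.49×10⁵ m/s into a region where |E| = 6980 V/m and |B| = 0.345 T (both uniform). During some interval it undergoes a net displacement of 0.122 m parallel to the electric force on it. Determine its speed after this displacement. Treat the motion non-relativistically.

v_f ≈ 1.73×10⁷ m/s

B does no work; ΔKE = |q|E d.
½mv_f² = ½mv₀² + |q|Ed = ½(9.109×10⁻³¹)(3.49×10⁵)² + (1.602×10⁻¹⁹)(6980)(0.122) ≈ 5.547×10⁻²⁰ J + 1.364×10⁻¹⁶ J ≈ 1.365×10⁻¹⁶ J.
v_f = √(2·1.365×10⁻¹⁶/9.109×10⁻³¹) ≈ 1.73×10⁷ m/s.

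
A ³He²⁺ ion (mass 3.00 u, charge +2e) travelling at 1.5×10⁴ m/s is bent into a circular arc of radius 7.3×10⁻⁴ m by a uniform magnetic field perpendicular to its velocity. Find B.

From |q|vB = mv²/r, B = mv/(|q|r).
B = (4.983×10⁻²⁷)(1.5×10⁴)/((3.204×10⁻¹⁹)(7.3×10⁻⁴)) ≈ 0.32 T.

B ≈ 0.32 T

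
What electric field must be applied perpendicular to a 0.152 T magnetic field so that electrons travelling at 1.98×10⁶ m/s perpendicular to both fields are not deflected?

E = 3.01×10⁵ V/m

For straight-line motion qE = qvB, so E = vB.
E = 1.98×10⁶ × 0.152 = 3.01×10⁵ V/m.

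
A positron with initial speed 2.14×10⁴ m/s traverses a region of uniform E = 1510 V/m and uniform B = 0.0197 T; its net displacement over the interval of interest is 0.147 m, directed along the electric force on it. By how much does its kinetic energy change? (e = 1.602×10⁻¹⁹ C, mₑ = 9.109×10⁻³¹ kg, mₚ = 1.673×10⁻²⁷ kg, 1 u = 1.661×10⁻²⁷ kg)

The magnetic force is always ⟂ v and does no work; only the electric force changes KE.
ΔKE = F_E · d = |q|E d = (1.602×10⁻¹⁹)(1510)(0.147) ≈ 3.56×10⁻¹⁷ J.

ΔKE ≈ 3.56×10⁻¹⁷ J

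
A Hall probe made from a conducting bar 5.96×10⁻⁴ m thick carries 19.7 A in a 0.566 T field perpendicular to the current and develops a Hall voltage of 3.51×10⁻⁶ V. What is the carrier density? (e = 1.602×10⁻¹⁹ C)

From V_H = IB/(n e t), n = IB/(V_H e t).
n = (19.7)(0.566)/((3.51×10⁻⁶)(1.602×10⁻¹⁹)(5.96×10⁻⁴)) ≈ 3.33×10²⁸ m⁻³.

n ≈ 3.33×10²⁸ m⁻³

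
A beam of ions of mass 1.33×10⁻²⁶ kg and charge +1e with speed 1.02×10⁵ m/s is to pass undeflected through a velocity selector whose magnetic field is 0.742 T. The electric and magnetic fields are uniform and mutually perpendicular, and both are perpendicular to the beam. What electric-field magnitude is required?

For straight-line motion qE = qvB, so E = vB.
E = 1.02×10⁵ × 0.742 = 7.57×10⁴ V/m.

E = 7.57×10⁴ V/m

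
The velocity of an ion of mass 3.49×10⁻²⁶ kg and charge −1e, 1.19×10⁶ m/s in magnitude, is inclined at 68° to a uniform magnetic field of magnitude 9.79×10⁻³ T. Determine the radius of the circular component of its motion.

r ≈ 24.6 m

v⊥ = v sinθ = 1.19×10⁶·sin68° ≈ 1.103×10⁶ m/s.
r = m v⊥/(|q|B) = (3.49×10⁻²⁶)(1.103×10⁶)/((1.602×10⁻¹⁹)(9.79×10⁻³)) ≈ 24.6 m.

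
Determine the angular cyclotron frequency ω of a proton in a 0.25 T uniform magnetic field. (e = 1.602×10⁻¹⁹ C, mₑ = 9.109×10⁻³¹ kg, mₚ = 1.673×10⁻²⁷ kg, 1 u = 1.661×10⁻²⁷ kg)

ω = |q|B/m.
ω = (1.602×10⁻¹⁹)(0.25)/1.673×10⁻²⁷ ≈ 2.4×10⁷ rad/s.

ω ≈ 2.4×10⁷ rad/s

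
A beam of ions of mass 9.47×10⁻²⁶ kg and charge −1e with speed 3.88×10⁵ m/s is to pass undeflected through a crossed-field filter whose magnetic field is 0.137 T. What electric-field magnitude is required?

E = 5.32×10⁴ V/m

For straight-line motion qE = qvB, so E = vB.
E = 3.88×10⁵ × 0.137 = 5.32×10⁴ V/m.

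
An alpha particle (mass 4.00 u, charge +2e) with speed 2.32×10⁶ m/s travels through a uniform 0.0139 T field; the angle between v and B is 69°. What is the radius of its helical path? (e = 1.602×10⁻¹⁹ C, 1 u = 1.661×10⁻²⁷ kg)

r ≈ 3.23 m

v⊥ = v sinθ = 2.32×10⁶·sin69° ≈ 2.166×10⁶ m/s.
r = m v⊥/(|q|B) = (6.644×10⁻²⁷)(2.166×10⁶)/((3.204×10⁻¹⁹)(0.0139)) ≈ 3.23 m.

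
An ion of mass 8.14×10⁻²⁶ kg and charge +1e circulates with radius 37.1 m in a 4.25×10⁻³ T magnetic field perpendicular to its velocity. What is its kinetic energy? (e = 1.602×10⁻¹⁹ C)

v = |q|Br/m, then KE = ½mv² = (qBr)²/(2m).
v = (1.602×10⁻¹⁹)(4.25×10⁻³)(37.1)/8.14×10⁻²⁶ ≈ 3.103×10⁵ m/s.
KE = ½(8.14×10⁻²⁶)(3.103×10⁵)² ≈ 3.92×10⁻¹⁵ J.

KE ≈ 3.92×10⁻¹⁵ J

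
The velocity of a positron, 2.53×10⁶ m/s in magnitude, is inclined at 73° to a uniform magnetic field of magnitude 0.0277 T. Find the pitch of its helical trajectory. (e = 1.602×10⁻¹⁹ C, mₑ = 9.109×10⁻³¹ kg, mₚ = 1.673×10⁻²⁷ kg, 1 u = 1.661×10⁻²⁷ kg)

v∥ = v cosθ = 2.53×10⁶·cos73° ≈ 7.397×10⁵ m/s.
T = 2πm/(|q|B) = 2π(9.109×10⁻³¹)/((1.602×10⁻¹⁹)(0.0277)) ≈ 1.290×10⁻⁹ s.
pitch = v∥ T = (7.397×10⁵)(1.290×10⁻⁹) ≈ 9.54×10⁻⁴ m.

p ≈ 9.54×10⁻⁴ m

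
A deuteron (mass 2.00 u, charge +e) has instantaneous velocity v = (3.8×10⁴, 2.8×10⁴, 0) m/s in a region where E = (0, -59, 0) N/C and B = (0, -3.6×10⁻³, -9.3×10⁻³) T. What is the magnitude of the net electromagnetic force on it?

|F| ≈ 6.67×10⁻¹⁷ N

v×B = (-260, 353, -137) N/C.
E + v×B = (-260, 294, -137) N/C.
F = q(E + v×B) = (1.602×10⁻¹⁹ C)·(-260, 294, -137) = (-4.17×10⁻¹⁷, 4.72×10⁻¹⁷, -2.19×10⁻¹⁷) N.
|F| = 6.67×10⁻¹⁷ N.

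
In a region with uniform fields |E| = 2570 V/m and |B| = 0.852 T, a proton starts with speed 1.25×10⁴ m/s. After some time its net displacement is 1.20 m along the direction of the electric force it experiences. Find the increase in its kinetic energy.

ΔKE ≈ 4.94×10⁻¹⁶ J

The magnetic force is always ⟂ v and does no work; only the electric force changes KE.
ΔKE = F_E · d = |q|E d = (1.602×10⁻¹⁹)(2570)(1.20) ≈ 4.94×10⁻¹⁶ J.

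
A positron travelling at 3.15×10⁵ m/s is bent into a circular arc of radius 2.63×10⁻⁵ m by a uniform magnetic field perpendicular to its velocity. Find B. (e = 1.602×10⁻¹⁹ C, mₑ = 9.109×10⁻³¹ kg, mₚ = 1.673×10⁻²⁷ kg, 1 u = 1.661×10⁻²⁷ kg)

From |q|vB = mv²/r, B = mv/(|q|r).
B = (9.109×10⁻³¹)(3.15×10⁵)/((1.602×10⁻¹⁹)(2.63×10⁻⁵)) ≈ 0.0681 T.

B ≈ 0.0681 T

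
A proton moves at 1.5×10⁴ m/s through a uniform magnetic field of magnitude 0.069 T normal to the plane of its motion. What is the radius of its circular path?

The magnetic force provides the centripetal force: |q|vB = mv²/r.
r = mv/(|q|B) = (1.673×10⁻²⁷)(1.5×10⁴)/((1.602×10⁻¹⁹)(0.069)) ≈ 2.3×10⁻³ m.

r ≈ 2.3×10⁻³ m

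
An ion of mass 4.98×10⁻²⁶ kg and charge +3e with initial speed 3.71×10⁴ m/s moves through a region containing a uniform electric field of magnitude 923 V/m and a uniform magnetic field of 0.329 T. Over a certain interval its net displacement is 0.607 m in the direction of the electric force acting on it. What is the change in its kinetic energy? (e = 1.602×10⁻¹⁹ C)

ΔKE ≈ 2.69×10⁻¹⁶ J

The magnetic force is always ⟂ v and does no work; only the electric force changes KE.
ΔKE = F_E · d = |q|E d = (4.806×10⁻¹⁹)(923)(0.607) ≈ 2.69×10⁻¹⁶ J.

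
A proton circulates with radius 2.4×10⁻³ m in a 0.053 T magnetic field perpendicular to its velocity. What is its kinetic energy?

KE ≈ 1.2×10⁻¹⁹ J

v = |q|Br/m, then KE = ½mv² = (qBr)²/(2m).
v = (1.602×10⁻¹⁹)(0.053)(2.4×10⁻³)/1.673×10⁻²⁷ ≈ 1.218×10⁴ m/s.
KE = ½(1.673×10⁻²⁷)(1.218×10⁴)² ≈ 1.2×10⁻¹⁹ J.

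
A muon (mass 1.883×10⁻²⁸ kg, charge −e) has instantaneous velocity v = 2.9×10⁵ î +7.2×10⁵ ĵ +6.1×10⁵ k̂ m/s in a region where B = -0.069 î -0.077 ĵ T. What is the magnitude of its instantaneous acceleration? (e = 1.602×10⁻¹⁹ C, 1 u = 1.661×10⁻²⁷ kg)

v×B = (4.70×10⁴, -4.21×10⁴, 2.74×10⁴) N/C.
F = q v×B = (−1.602×10⁻¹⁹ C)·(4.70×10⁴, -4.21×10⁴, 2.74×10⁴) = (-7.52×10⁻¹⁵, 6.74×10⁻¹⁵, -4.38×10⁻¹⁵) N.
|a| = |F|/m = 1.101×10⁻¹⁴/1.883×10⁻²⁸ ≈ 5.85×10¹³ m/s².

|a| ≈ 5.85×10¹³ m/s²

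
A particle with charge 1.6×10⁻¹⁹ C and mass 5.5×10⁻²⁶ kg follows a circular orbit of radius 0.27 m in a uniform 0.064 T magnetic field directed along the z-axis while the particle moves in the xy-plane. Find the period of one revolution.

T ≈ 3.4×10⁻⁵ s

The cyclotron period depends only on m, q, B: T = 2πm/(|q|B).
T = 2π(5.5×10⁻²⁶)/((1.6×10⁻¹⁹)(0.064)) ≈ 3.4×10⁻⁵ s.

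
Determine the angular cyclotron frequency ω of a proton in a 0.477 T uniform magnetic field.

ω ≈ 4.57×10⁷ rad/s

ω = |q|B/m.
ω = (1.602×10⁻¹⁹)(0.477)/1.673×10⁻²⁷ ≈ 4.57×10⁷ rad/s.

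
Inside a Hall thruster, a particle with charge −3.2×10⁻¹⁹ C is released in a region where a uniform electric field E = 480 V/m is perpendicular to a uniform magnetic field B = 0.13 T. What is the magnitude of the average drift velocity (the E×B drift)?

v_d ≈ 3700 m/s

The E×B drift speed is v_d = E/B.
v_d = 480/0.13 = 3700 m/s.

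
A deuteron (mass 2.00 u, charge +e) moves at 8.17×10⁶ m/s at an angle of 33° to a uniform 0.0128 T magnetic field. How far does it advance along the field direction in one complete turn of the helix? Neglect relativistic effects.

v∥ = v cosθ = 8.17×10⁶·cos33° ≈ 6.852×10⁶ m/s.
T = 2πm/(|q|B) = 2π(3.322×10⁻²⁷)/((1.602×10⁻¹⁹)(0.0128)) ≈ 1.018×10⁻⁵ s.
pitch = v∥ T = (6.852×10⁶)(1.018×10⁻⁵) ≈ 69.7 m.

p ≈ 69.7 m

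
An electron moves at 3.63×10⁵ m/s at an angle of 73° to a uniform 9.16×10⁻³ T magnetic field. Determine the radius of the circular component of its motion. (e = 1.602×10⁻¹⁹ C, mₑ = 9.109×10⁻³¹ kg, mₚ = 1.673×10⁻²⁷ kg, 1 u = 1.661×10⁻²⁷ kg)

r ≈ 2.15×10⁻⁴ m

v⊥ = v sinθ = 3.63×10⁵·sin73° ≈ 3.471×10⁵ m/s.
r = m v⊥/(|q|B) = (9.109×10⁻³¹)(3.471×10⁵)/((1.602×10⁻¹⁹)(9.16×10⁻³)) ≈ 2.15×10⁻⁴ m.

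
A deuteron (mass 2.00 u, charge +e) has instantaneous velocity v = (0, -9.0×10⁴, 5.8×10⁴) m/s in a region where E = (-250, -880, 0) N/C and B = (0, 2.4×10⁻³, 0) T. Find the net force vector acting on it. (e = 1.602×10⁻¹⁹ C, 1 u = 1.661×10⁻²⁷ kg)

F ≈ (-6.23×10⁻¹⁷, -1.41×10⁻¹⁶, 0) N

v×B = (-139, 0, 0) N/C.
E + v×B = (-389, -880, 0) N/C.
F = q(E + v×B) = (1.602×10⁻¹⁹ C)·(-389, -880, 0) = (-6.23×10⁻¹⁷, -1.41×10⁻¹⁶, 0) N.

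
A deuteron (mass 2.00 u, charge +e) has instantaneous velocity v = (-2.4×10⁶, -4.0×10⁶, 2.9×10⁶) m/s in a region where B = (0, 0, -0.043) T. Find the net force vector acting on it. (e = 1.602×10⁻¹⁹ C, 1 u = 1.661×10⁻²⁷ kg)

v×B = (1.72×10⁵, -1.03×10⁵, 0) N/C.
F = q v×B = (1.602×10⁻¹⁹ C)·(1.72×10⁵, -1.03×10⁵, 0) = (2.76×10⁻¹⁴, -1.65×10⁻¹⁴, 0) N.

F ≈ (2.76×10⁻¹⁴, -1.65×10⁻¹⁴, 0) N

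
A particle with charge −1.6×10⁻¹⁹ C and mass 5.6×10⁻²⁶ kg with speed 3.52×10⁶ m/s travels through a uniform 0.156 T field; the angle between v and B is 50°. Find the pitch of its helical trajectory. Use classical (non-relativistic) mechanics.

v∥ = v cosθ = 3.52×10⁶·cos50° ≈ 2.263×10⁶ m/s.
T = 2πm/(|q|B) = 2π(5.6×10⁻²⁶)/((1.6×10⁻¹⁹)(0.156)) ≈ 1.410×10⁻⁵ s.
pitch = v∥ T = (2.263×10⁶)(1.410×10⁻⁵) ≈ 31.9 m.

p ≈ 31.9 m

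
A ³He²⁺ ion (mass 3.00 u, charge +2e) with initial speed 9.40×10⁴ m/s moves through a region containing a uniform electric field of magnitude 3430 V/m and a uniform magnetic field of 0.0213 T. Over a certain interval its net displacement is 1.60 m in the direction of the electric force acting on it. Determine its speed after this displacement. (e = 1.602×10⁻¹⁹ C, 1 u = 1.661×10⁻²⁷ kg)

B does no work; ΔKE = |q|E d.
½mv_f² = ½mv₀² + |q|Ed = ½(4.983×10⁻²⁷)(9.40×10⁴)² + (3.204×10⁻¹⁹)(3430)(1.60) ≈ 2.201×10⁻¹⁷ J + 1.758×10⁻¹⁵ J ≈ 1.780×10⁻¹⁵ J.
v_f = √(2·1.780×10⁻¹⁵/4.983×10⁻²⁷) ≈ 8.45×10⁵ m/s.

v_f ≈ 8.45×10⁵ m/s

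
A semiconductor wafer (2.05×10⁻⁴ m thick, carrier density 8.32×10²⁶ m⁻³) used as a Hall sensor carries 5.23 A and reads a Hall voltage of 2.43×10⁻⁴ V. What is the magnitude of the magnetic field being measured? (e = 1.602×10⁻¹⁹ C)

From V_H = IB/(n e t), B = V_H n e t / I.
B = (2.43×10⁻⁴)(8.32×10²⁶)(1.602×10⁻¹⁹)(2.05×10⁻⁴)/5.23 ≈ 1.27 T.

B ≈ 1.27 T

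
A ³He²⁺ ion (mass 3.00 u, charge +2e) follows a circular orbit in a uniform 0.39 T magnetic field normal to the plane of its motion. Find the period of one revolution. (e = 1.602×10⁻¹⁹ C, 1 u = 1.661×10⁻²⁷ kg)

The cyclotron period depends only on m, q, B: T = 2πm/(|q|B).
T = 2π(4.983×10⁻²⁷)/((3.204×10⁻¹⁹)(0.39)) ≈ 2.5×10⁻⁷ s.

T ≈ 2.5×10⁻⁷ s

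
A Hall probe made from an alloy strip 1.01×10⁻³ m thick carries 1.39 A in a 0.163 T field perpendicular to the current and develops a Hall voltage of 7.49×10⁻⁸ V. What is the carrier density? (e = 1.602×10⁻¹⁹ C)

From V_H = IB/(n e t), n = IB/(V_H e t).
n = (1.39)(0.163)/((7.49×10⁻⁸)(1.602×10⁻¹⁹)(1.01×10⁻³)) ≈ 1.87×10²⁸ m⁻³.

n ≈ 1.87×10²⁸ m⁻³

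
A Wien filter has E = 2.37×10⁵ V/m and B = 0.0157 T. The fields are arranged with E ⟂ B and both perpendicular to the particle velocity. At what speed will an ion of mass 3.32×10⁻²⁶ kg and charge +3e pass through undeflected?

v = 1.51×10⁷ m/s

For undeflected motion the electric and magnetic forces balance: qE = qvB.
v = E/B = 2.37×10⁵/0.0157 = 1.51×10⁷ m/s.
The result is independent of the particle's charge and mass.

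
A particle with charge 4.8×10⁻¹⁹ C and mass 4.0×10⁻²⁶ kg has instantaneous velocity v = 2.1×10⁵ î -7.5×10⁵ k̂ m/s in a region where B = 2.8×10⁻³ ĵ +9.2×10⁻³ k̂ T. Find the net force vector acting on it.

F ≈ (1.01×10⁻¹⁵, -9.27×10⁻¹⁶, 2.82×10⁻¹⁶) N

v×B = (2100, -1930, 588) N/C.
F = q v×B = (4.8×10⁻¹⁹ C)·(2100, -1930, 588) = (1.01×10⁻¹⁵, -9.27×10⁻¹⁶, 2.82×10⁻¹⁶) N.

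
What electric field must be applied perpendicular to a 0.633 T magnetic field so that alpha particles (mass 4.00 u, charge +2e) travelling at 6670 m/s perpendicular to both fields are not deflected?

For straight-line motion qE = qvB, so E = vB.
E = 6670 × 0.633 = 4220 V/m.

E = 4220 V/m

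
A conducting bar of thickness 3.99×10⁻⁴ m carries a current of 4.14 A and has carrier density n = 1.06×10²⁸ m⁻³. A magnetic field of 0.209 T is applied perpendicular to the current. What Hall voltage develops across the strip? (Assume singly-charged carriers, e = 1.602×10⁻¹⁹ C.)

V_H ≈ 1.28×10⁻⁶ V

V_H = IB/(n e t).
V_H = (4.14)(0.209)/((1.06×10²⁸)(1.602×10⁻¹⁹)(3.99×10⁻⁴)) ≈ 1.28×10⁻⁶ V.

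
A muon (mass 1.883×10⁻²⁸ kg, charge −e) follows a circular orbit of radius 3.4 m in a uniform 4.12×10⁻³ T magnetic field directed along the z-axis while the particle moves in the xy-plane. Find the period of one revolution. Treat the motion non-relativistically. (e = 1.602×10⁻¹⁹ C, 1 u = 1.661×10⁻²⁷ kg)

T ≈ 1.79×10⁻⁶ s

The cyclotron period depends only on m, q, B: T = 2πm/(|q|B).
T = 2π(1.883×10⁻²⁸)/((1.602×10⁻¹⁹)(4.12×10⁻³)) ≈ 1.79×10⁻⁶ s.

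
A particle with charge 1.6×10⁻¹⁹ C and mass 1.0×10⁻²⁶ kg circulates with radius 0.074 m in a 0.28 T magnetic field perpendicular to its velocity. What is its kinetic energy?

v = |q|Br/m, then KE = ½mv² = (qBr)²/(2m).
v = (1.6×10⁻¹⁹)(0.28)(0.074)/1.0×10⁻²⁶ ≈ 3.315×10⁵ m/s.
KE = ½(1.0×10⁻²⁶)(3.315×10⁵)² ≈ 5.5×10⁻¹⁶ J.

KE ≈ 5.5×10⁻¹⁶ J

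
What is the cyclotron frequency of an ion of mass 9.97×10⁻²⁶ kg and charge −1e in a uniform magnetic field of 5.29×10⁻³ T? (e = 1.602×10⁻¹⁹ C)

f ≈ 1350 Hz

f = |q|B/(2πm).
f = (1.602×10⁻¹⁹)(5.29×10⁻³)/(2π·9.97×10⁻²⁶) ≈ 1350 Hz.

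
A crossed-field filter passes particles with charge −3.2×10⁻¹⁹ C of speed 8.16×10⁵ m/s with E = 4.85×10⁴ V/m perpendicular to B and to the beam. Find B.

Balance of forces in the selector: qE = qvB ⇒ B = E/v.
B = 4.85×10⁴/8.16×10⁵ = 0.0594 T.

B = 0.0594 T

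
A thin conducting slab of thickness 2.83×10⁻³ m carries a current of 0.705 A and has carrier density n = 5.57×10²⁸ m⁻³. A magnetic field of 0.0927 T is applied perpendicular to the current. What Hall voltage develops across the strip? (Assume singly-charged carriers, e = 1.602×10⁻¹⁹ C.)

V_H ≈ 2.59×10⁻⁹ V

V_H = IB/(n e t).
V_H = (0.705)(0.0927)/((5.57×10²⁸)(1.602×10⁻¹⁹)(2.83×10⁻³)) ≈ 2.59×10⁻⁹ V.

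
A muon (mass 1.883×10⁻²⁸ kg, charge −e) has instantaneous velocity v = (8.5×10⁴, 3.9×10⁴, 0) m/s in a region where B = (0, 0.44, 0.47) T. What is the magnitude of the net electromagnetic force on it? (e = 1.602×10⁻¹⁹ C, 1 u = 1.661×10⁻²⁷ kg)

|F| ≈ 9.25×10⁻¹⁵ N

v×B = (1.83×10⁴, -4.00×10⁴, 3.74×10⁴) N/C.
F = q v×B = (−1.602×10⁻¹⁹ C)·(1.83×10⁴, -4.00×10⁴, 3.74×10⁴) = (-2.94×10⁻¹⁵, 6.40×10⁻¹⁵, -5.99×10⁻¹⁵) N.
|F| = 9.25×10⁻¹⁵ N.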